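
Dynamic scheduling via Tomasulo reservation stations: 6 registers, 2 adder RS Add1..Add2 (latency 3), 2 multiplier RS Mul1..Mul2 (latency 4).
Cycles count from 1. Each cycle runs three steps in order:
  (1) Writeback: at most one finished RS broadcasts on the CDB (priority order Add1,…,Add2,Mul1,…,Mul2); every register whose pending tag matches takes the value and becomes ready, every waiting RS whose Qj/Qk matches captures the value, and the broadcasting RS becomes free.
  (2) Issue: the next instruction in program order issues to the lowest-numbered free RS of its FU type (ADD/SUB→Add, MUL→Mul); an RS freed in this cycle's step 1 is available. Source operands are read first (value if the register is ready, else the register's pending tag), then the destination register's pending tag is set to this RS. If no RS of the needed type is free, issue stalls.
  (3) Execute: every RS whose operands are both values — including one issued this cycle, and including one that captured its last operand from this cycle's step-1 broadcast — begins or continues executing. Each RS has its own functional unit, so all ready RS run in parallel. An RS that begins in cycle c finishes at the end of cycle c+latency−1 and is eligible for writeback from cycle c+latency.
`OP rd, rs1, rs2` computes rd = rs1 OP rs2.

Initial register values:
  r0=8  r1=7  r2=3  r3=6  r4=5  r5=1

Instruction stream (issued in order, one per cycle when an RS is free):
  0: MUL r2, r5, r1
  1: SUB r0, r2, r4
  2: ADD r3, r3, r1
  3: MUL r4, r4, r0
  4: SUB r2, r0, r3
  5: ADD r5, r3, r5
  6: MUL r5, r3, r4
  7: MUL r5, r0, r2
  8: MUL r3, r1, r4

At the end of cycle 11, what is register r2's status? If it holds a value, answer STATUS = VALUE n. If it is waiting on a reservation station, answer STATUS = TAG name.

cycle 1: issue MUL r2<-Mul1 // r0:8,r1:7,r2:Mul1,r3:6,r4:5,r5:1
cycle 2: issue SUB r0<-Add1 // r0:Add1,r1:7,r2:Mul1,r3:6,r4:5,r5:1
cycle 3: issue ADD r3<-Add2 // r0:Add1,r1:7,r2:Mul1,r3:Add2,r4:5,r5:1
cycle 4: issue MUL r4<-Mul2 // r0:Add1,r1:7,r2:Mul1,r3:Add2,r4:Mul2,r5:1
cycle 5: CDB Mul1=7; stall // r0:Add1,r1:7,r2:7,r3:Add2,r4:Mul2,r5:1
cycle 6: CDB Add2=13; issue SUB r2<-Add2 // r0:Add1,r1:7,r2:Add2,r3:13,r4:Mul2,r5:1
cycle 7: stall // r0:Add1,r1:7,r2:Add2,r3:13,r4:Mul2,r5:1
cycle 8: CDB Add1=2; issue ADD r5<-Add1 // r0:2,r1:7,r2:Add2,r3:13,r4:Mul2,r5:Add1
cycle 9: issue MUL r5<-Mul1 // r0:2,r1:7,r2:Add2,r3:13,r4:Mul2,r5:Mul1
cycle 10: stall // r0:2,r1:7,r2:Add2,r3:13,r4:Mul2,r5:Mul1
cycle 11: CDB Add1=14; stall // r0:2,r1:7,r2:Add2,r3:13,r4:Mul2,r5:Mul1

STATUS = TAG Add2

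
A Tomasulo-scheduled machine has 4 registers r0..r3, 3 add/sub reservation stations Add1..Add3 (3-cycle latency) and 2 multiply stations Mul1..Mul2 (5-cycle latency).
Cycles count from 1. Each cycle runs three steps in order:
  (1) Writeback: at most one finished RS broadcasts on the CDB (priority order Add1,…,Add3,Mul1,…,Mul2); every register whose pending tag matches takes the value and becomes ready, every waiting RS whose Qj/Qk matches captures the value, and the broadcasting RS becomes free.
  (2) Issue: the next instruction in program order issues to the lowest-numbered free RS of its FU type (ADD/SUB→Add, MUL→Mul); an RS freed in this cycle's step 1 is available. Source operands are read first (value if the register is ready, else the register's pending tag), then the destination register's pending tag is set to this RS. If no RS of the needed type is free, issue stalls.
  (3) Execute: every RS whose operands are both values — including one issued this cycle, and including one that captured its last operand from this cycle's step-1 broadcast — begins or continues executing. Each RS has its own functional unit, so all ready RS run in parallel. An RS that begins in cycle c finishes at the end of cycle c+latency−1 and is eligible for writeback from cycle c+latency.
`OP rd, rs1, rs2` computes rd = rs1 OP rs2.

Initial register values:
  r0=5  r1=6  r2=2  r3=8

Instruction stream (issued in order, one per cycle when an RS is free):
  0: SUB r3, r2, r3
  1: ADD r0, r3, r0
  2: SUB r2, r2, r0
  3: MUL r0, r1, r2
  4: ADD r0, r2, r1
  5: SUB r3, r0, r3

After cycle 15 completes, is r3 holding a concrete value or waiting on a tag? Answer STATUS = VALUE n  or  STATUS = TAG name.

c1: issue SUB r3<-Add1 | r0:5,r1:6,r2:2,r3:Add1
c2: issue ADD r0<-Add2 | r0:Add2,r1:6,r2:2,r3:Add1
c3: issue SUB r2<-Add3 | r0:Add2,r1:6,r2:Add3,r3:Add1
c4: CDB Add1=-6; issue MUL r0<-Mul1 | r0:Mul1,r1:6,r2:Add3,r3:-6
c5: issue ADD r0<-Add1 | r0:Add1,r1:6,r2:Add3,r3:-6
c6: stall | r0:Add1,r1:6,r2:Add3,r3:-6
c7: CDB Add2=-1; issue SUB r3<-Add2 | r0:Add1,r1:6,r2:Add3,r3:Add2
c8: - | r0:Add1,r1:6,r2:Add3,r3:Add2
c9: - | r0:Add1,r1:6,r2:Add3,r3:Add2
c10: CDB Add3=3 | r0:Add1,r1:6,r2:3,r3:Add2
c11: - | r0:Add1,r1:6,r2:3,r3:Add2
c12: - | r0:Add1,r1:6,r2:3,r3:Add2
c13: CDB Add1=9 | r0:9,r1:6,r2:3,r3:Add2
c14: - | r0:9,r1:6,r2:3,r3:Add2
c15: CDB Mul1=18 | r0:9,r1:6,r2:3,r3:Add2

STATUS = TAG Add2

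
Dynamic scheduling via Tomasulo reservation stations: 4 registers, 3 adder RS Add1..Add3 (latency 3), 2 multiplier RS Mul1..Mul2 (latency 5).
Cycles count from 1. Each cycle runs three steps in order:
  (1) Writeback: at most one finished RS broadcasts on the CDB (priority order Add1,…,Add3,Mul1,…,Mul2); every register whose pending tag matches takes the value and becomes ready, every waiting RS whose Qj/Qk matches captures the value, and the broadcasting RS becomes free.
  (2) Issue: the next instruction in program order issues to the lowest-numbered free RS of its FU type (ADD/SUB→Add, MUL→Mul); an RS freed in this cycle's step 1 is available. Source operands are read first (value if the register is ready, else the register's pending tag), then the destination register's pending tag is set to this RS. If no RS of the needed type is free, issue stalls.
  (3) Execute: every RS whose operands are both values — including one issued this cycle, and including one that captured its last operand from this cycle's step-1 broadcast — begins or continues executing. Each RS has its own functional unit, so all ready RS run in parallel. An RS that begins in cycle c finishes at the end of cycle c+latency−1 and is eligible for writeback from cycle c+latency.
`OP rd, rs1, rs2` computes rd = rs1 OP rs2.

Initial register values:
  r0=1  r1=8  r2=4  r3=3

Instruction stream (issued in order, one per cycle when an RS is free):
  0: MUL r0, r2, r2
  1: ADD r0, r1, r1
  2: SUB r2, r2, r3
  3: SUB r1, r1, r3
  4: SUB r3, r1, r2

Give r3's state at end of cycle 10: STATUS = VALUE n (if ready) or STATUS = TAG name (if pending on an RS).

c1: issue MUL r0<-Mul1 | r0:Mul1,r1:8,r2:4,r3:3
c2: issue ADD r0<-Add1 | r0:Add1,r1:8,r2:4,r3:3
c3: issue SUB r2<-Add2 | r0:Add1,r1:8,r2:Add2,r3:3
c4: issue SUB r1<-Add3 | r0:Add1,r1:Add3,r2:Add2,r3:3
c5: CDB Add1=16; issue SUB r3<-Add1 | r0:16,r1:Add3,r2:Add2,r3:Add1
c6: CDB Add2=1 | r0:16,r1:Add3,r2:1,r3:Add1
c7: CDB Add3=5 | r0:16,r1:5,r2:1,r3:Add1
c8: CDB Mul1=16 | r0:16,r1:5,r2:1,r3:Add1
c9: - | r0:16,r1:5,r2:1,r3:Add1
c10: CDB Add1=4 | r0:16,r1:5,r2:1,r3:4

STATUS = VALUE 4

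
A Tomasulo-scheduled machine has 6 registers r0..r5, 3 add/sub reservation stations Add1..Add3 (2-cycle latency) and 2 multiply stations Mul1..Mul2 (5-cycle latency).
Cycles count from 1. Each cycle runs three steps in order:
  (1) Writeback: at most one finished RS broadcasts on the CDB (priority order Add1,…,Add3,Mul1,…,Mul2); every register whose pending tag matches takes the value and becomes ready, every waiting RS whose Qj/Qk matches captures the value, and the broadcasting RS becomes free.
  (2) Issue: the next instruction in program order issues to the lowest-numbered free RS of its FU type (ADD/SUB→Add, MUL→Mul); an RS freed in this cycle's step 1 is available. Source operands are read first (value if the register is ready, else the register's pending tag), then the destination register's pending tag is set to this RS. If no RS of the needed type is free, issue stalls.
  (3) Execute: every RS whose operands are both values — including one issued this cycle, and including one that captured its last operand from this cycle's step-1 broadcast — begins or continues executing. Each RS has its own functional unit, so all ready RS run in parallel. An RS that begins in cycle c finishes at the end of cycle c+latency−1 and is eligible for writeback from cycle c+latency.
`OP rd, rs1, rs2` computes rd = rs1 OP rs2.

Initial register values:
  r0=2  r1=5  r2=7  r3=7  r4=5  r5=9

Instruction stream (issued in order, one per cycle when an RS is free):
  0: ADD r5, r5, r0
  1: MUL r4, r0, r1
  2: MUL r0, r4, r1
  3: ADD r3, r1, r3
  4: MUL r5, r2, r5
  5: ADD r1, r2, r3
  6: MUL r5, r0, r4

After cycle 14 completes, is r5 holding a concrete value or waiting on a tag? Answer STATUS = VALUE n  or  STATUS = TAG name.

STATUS = TAG Mul1

c1: issue ADD r5<-Add1 | r0:2,r1:5,r2:7,r3:7,r4:5,r5:Add1
c2: issue MUL r4<-Mul1 | r0:2,r1:5,r2:7,r3:7,r4:Mul1,r5:Add1
c3: CDB Add1=11; issue MUL r0<-Mul2 | r0:Mul2,r1:5,r2:7,r3:7,r4:Mul1,r5:11
c4: issue ADD r3<-Add1 | r0:Mul2,r1:5,r2:7,r3:Add1,r4:Mul1,r5:11
c5: stall | r0:Mul2,r1:5,r2:7,r3:Add1,r4:Mul1,r5:11
c6: CDB Add1=12; stall | r0:Mul2,r1:5,r2:7,r3:12,r4:Mul1,r5:11
c7: CDB Mul1=10; issue MUL r5<-Mul1 | r0:Mul2,r1:5,r2:7,r3:12,r4:10,r5:Mul1
c8: issue ADD r1<-Add1 | r0:Mul2,r1:Add1,r2:7,r3:12,r4:10,r5:Mul1
c9: stall | r0:Mul2,r1:Add1,r2:7,r3:12,r4:10,r5:Mul1
c10: CDB Add1=19; stall | r0:Mul2,r1:19,r2:7,r3:12,r4:10,r5:Mul1
c11: stall | r0:Mul2,r1:19,r2:7,r3:12,r4:10,r5:Mul1
c12: CDB Mul1=77; issue MUL r5<-Mul1 | r0:Mul2,r1:19,r2:7,r3:12,r4:10,r5:Mul1
c13: CDB Mul2=50 | r0:50,r1:19,r2:7,r3:12,r4:10,r5:Mul1
c14: - | r0:50,r1:19,r2:7,r3:12,r4:10,r5:Mul1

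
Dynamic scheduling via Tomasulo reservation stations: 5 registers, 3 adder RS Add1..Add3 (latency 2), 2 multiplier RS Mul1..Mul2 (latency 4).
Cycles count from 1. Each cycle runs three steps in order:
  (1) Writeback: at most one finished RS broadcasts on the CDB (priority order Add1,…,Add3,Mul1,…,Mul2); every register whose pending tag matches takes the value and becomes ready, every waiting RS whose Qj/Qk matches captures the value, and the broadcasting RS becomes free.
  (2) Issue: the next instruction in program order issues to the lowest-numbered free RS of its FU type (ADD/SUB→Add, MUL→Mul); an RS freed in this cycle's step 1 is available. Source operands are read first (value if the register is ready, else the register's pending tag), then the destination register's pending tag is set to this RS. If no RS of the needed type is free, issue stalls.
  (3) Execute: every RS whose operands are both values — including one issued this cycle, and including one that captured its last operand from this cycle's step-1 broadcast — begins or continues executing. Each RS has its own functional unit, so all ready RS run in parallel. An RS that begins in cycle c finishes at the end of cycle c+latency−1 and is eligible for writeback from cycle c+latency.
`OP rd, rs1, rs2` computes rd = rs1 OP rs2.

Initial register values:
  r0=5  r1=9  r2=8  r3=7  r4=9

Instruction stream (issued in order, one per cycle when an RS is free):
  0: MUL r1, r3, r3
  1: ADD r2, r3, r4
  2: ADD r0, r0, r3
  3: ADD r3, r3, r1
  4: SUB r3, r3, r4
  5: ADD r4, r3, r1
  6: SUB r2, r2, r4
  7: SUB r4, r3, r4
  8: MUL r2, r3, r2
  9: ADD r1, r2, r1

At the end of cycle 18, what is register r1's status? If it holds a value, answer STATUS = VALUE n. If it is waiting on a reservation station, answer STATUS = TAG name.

c1: issue MUL r1<-Mul1 | r0:5,r1:Mul1,r2:8,r3:7,r4:9
c2: issue ADD r2<-Add1 | r0:5,r1:Mul1,r2:Add1,r3:7,r4:9
c3: issue ADD r0<-Add2 | r0:Add2,r1:Mul1,r2:Add1,r3:7,r4:9
c4: CDB Add1=16; issue ADD r3<-Add1 | r0:Add2,r1:Mul1,r2:16,r3:Add1,r4:9
c5: CDB Add2=12; issue SUB r3<-Add2 | r0:12,r1:Mul1,r2:16,r3:Add2,r4:9
c6: CDB Mul1=49; issue ADD r4<-Add3 | r0:12,r1:49,r2:16,r3:Add2,r4:Add3
c7: stall | r0:12,r1:49,r2:16,r3:Add2,r4:Add3
c8: CDB Add1=56; issue SUB r2<-Add1 | r0:12,r1:49,r2:Add1,r3:Add2,r4:Add3
c9: stall | r0:12,r1:49,r2:Add1,r3:Add2,r4:Add3
c10: CDB Add2=47; issue SUB r4<-Add2 | r0:12,r1:49,r2:Add1,r3:47,r4:Add2
c11: issue MUL r2<-Mul1 | r0:12,r1:49,r2:Mul1,r3:47,r4:Add2
c12: CDB Add3=96; issue ADD r1<-Add3 | r0:12,r1:Add3,r2:Mul1,r3:47,r4:Add2
c13: - | r0:12,r1:Add3,r2:Mul1,r3:47,r4:Add2
c14: CDB Add1=-80 | r0:12,r1:Add3,r2:Mul1,r3:47,r4:Add2
c15: CDB Add2=-49 | r0:12,r1:Add3,r2:Mul1,r3:47,r4:-49
c16: - | r0:12,r1:Add3,r2:Mul1,r3:47,r4:-49
c17: - | r0:12,r1:Add3,r2:Mul1,r3:47,r4:-49
c18: CDB Mul1=-3760 | r0:12,r1:Add3,r2:-3760,r3:47,r4:-49

STATUS = TAG Add3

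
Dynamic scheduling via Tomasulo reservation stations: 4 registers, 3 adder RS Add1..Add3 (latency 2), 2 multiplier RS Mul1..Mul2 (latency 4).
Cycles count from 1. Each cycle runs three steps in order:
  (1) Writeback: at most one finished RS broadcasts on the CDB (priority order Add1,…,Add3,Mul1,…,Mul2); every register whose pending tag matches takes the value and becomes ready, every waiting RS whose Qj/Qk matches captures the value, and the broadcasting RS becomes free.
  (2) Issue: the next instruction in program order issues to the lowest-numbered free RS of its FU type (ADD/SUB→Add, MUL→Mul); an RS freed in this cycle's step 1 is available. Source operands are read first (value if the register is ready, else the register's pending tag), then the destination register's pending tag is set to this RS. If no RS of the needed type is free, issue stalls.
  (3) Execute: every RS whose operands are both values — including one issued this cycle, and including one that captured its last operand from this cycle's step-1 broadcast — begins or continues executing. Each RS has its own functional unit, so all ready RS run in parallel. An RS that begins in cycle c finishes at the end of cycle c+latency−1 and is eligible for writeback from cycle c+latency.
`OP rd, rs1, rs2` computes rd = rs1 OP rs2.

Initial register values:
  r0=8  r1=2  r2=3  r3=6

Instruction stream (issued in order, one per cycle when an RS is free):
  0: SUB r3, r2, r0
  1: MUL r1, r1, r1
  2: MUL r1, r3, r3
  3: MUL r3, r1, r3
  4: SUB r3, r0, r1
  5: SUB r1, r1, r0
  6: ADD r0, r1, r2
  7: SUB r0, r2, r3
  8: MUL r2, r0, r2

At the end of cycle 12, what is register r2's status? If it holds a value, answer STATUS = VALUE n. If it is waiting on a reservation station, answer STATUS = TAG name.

  c1: issue SUB r3<-Add1  regs: r0:8,r1:2,r2:3,r3:Add1
  c2: issue MUL r1<-Mul1  regs: r0:8,r1:Mul1,r2:3,r3:Add1
  c3: CDB Add1=-5; issue MUL r1<-Mul2  regs: r0:8,r1:Mul2,r2:3,r3:-5
  c4: stall  regs: r0:8,r1:Mul2,r2:3,r3:-5
  c5: stall  regs: r0:8,r1:Mul2,r2:3,r3:-5
  c6: CDB Mul1=4; issue MUL r3<-Mul1  regs: r0:8,r1:Mul2,r2:3,r3:Mul1
  c7: CDB Mul2=25; issue SUB r3<-Add1  regs: r0:8,r1:25,r2:3,r3:Add1
  c8: issue SUB r1<-Add2  regs: r0:8,r1:Add2,r2:3,r3:Add1
  c9: CDB Add1=-17; issue ADD r0<-Add1  regs: r0:Add1,r1:Add2,r2:3,r3:-17
  c10: CDB Add2=17; issue SUB r0<-Add2  regs: r0:Add2,r1:17,r2:3,r3:-17
  c11: CDB Mul1=-125; issue MUL r2<-Mul1  regs: r0:Add2,r1:17,r2:Mul1,r3:-17
  c12: CDB Add1=20  regs: r0:Add2,r1:17,r2:Mul1,r3:-17

STATUS = TAG Mul1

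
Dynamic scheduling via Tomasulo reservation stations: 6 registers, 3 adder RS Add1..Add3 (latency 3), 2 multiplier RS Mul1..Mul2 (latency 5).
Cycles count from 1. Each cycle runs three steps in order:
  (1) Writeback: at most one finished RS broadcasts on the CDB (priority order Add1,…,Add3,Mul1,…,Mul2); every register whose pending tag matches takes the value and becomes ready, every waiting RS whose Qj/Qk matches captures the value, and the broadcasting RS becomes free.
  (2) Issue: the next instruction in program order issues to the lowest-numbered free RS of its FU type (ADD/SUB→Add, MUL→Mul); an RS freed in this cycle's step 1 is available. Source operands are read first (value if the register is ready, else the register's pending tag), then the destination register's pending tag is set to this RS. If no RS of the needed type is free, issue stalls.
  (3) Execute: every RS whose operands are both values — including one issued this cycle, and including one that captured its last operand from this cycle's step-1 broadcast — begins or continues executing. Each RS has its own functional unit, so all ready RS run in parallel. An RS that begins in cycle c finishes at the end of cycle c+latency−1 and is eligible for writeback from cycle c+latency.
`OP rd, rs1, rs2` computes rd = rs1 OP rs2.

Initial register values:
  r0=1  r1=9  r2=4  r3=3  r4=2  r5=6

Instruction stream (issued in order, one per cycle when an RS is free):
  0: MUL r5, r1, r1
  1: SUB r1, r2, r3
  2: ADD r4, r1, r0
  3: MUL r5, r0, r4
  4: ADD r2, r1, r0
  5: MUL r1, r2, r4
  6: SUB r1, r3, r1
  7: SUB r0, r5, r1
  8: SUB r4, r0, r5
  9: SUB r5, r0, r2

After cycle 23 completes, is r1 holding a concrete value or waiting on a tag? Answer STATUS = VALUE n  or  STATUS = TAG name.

c1: issue MUL r5<-Mul1 | r0:1,r1:9,r2:4,r3:3,r4:2,r5:Mul1
c2: issue SUB r1<-Add1 | r0:1,r1:Add1,r2:4,r3:3,r4:2,r5:Mul1
c3: issue ADD r4<-Add2 | r0:1,r1:Add1,r2:4,r3:3,r4:Add2,r5:Mul1
c4: issue MUL r5<-Mul2 | r0:1,r1:Add1,r2:4,r3:3,r4:Add2,r5:Mul2
c5: CDB Add1=1; issue ADD r2<-Add1 | r0:1,r1:1,r2:Add1,r3:3,r4:Add2,r5:Mul2
c6: CDB Mul1=81; issue MUL r1<-Mul1 | r0:1,r1:Mul1,r2:Add1,r3:3,r4:Add2,r5:Mul2
c7: issue SUB r1<-Add3 | r0:1,r1:Add3,r2:Add1,r3:3,r4:Add2,r5:Mul2
c8: CDB Add1=2; issue SUB r0<-Add1 | r0:Add1,r1:Add3,r2:2,r3:3,r4:Add2,r5:Mul2
c9: CDB Add2=2; issue SUB r4<-Add2 | r0:Add1,r1:Add3,r2:2,r3:3,r4:Add2,r5:Mul2
c10: stall | r0:Add1,r1:Add3,r2:2,r3:3,r4:Add2,r5:Mul2
c11: stall | r0:Add1,r1:Add3,r2:2,r3:3,r4:Add2,r5:Mul2
c12: stall | r0:Add1,r1:Add3,r2:2,r3:3,r4:Add2,r5:Mul2
c13: stall | r0:Add1,r1:Add3,r2:2,r3:3,r4:Add2,r5:Mul2
c14: CDB Mul1=4; stall | r0:Add1,r1:Add3,r2:2,r3:3,r4:Add2,r5:Mul2
c15: CDB Mul2=2; stall | r0:Add1,r1:Add3,r2:2,r3:3,r4:Add2,r5:2
c16: stall | r0:Add1,r1:Add3,r2:2,r3:3,r4:Add2,r5:2
c17: CDB Add3=-1; issue SUB r5<-Add3 | r0:Add1,r1:-1,r2:2,r3:3,r4:Add2,r5:Add3
c18: - | r0:Add1,r1:-1,r2:2,r3:3,r4:Add2,r5:Add3
c19: - | r0:Add1,r1:-1,r2:2,r3:3,r4:Add2,r5:Add3
c20: CDB Add1=3 | r0:3,r1:-1,r2:2,r3:3,r4:Add2,r5:Add3
c21: - | r0:3,r1:-1,r2:2,r3:3,r4:Add2,r5:Add3
c22: - | r0:3,r1:-1,r2:2,r3:3,r4:Add2,r5:Add3
c23: CDB Add2=1 | r0:3,r1:-1,r2:2,r3:3,r4:1,r5:Add3

STATUS = VALUE -1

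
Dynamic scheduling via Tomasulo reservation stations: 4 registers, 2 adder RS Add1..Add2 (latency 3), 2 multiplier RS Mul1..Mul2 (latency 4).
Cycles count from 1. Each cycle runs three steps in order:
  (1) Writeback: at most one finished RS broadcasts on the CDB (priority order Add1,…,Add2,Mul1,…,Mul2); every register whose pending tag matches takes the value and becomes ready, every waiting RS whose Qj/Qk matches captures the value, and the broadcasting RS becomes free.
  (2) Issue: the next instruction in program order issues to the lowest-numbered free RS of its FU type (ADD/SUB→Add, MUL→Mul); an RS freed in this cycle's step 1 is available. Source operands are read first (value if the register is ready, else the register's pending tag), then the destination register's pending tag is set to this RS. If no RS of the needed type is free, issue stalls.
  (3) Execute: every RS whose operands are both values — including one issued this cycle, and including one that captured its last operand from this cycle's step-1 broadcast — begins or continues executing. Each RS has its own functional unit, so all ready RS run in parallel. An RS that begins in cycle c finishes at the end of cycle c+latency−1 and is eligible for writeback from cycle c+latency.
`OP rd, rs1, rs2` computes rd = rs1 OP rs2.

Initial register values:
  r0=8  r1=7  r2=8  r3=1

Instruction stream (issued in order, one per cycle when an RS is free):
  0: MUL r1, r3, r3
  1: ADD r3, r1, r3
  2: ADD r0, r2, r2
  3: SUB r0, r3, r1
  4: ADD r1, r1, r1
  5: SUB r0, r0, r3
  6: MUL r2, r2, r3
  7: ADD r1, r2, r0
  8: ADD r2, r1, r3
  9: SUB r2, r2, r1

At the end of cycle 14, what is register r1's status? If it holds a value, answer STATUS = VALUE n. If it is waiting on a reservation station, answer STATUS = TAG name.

  c1: issue MUL r1<-Mul1  regs: r0:8,r1:Mul1,r2:8,r3:1
  c2: issue ADD r3<-Add1  regs: r0:8,r1:Mul1,r2:8,r3:Add1
  c3: issue ADD r0<-Add2  regs: r0:Add2,r1:Mul1,r2:8,r3:Add1
  c4: stall  regs: r0:Add2,r1:Mul1,r2:8,r3:Add1
  c5: CDB Mul1=1; stall  regs: r0:Add2,r1:1,r2:8,r3:Add1
  c6: CDB Add2=16; issue SUB r0<-Add2  regs: r0:Add2,r1:1,r2:8,r3:Add1
  c7: stall  regs: r0:Add2,r1:1,r2:8,r3:Add1
  c8: CDB Add1=2; issue ADD r1<-Add1  regs: r0:Add2,r1:Add1,r2:8,r3:2
  c9: stall  regs: r0:Add2,r1:Add1,r2:8,r3:2
  c10: stall  regs: r0:Add2,r1:Add1,r2:8,r3:2
  c11: CDB Add1=2; issue SUB r0<-Add1  regs: r0:Add1,r1:2,r2:8,r3:2
  c12: CDB Add2=1; issue MUL r2<-Mul1  regs: r0:Add1,r1:2,r2:Mul1,r3:2
  c13: issue ADD r1<-Add2  regs: r0:Add1,r1:Add2,r2:Mul1,r3:2
  c14: stall  regs: r0:Add1,r1:Add2,r2:Mul1,r3:2

STATUS = TAG Add2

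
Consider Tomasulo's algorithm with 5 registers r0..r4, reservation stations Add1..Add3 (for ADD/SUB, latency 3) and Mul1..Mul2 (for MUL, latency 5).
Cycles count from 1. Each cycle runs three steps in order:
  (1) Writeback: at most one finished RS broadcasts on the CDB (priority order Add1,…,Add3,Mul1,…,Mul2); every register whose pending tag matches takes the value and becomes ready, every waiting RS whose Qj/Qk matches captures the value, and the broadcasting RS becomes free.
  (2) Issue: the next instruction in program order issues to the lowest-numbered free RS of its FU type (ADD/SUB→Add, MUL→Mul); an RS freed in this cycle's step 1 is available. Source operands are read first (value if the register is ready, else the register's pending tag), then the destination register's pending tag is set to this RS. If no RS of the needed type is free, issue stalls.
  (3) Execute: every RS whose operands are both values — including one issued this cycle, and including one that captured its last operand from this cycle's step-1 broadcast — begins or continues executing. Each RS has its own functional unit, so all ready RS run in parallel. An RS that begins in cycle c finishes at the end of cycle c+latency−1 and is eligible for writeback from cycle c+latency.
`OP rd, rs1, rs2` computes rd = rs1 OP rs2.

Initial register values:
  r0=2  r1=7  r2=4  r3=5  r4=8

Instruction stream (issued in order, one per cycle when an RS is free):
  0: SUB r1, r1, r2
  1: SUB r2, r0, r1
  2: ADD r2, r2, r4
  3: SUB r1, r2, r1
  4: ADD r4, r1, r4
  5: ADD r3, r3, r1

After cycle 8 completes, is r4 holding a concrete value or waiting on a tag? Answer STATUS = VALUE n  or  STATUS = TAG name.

STATUS = TAG Add2

c1: issue SUB r1<-Add1 | r0:2,r1:Add1,r2:4,r3:5,r4:8
c2: issue SUB r2<-Add2 | r0:2,r1:Add1,r2:Add2,r3:5,r4:8
c3: issue ADD r2<-Add3 | r0:2,r1:Add1,r2:Add3,r3:5,r4:8
c4: CDB Add1=3; issue SUB r1<-Add1 | r0:2,r1:Add1,r2:Add3,r3:5,r4:8
c5: stall | r0:2,r1:Add1,r2:Add3,r3:5,r4:8
c6: stall | r0:2,r1:Add1,r2:Add3,r3:5,r4:8
c7: CDB Add2=-1; issue ADD r4<-Add2 | r0:2,r1:Add1,r2:Add3,r3:5,r4:Add2
c8: stall | r0:2,r1:Add1,r2:Add3,r3:5,r4:Add2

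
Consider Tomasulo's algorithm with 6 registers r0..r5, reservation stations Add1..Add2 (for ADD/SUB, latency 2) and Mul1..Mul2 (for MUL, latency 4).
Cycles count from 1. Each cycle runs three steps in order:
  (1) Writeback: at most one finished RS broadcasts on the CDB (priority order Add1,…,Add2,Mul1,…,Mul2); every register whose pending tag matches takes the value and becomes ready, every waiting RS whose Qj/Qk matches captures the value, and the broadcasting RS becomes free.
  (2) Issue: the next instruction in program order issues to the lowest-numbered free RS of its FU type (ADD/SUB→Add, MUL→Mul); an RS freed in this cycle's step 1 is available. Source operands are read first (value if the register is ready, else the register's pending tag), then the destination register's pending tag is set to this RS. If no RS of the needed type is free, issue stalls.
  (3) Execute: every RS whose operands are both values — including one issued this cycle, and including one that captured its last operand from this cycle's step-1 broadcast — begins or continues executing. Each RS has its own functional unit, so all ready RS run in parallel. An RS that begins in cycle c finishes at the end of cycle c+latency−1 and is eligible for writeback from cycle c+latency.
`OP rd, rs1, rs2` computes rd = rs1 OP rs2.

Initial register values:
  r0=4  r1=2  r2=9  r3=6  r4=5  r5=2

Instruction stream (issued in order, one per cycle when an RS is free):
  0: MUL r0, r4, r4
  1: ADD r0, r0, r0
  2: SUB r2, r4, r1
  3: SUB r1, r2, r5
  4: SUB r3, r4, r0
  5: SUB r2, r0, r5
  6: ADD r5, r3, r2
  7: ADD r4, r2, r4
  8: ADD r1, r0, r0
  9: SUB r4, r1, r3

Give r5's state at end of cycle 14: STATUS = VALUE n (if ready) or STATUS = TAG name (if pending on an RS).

c1: issue MUL r0<-Mul1 | r0:Mul1,r1:2,r2:9,r3:6,r4:5,r5:2
c2: issue ADD r0<-Add1 | r0:Add1,r1:2,r2:9,r3:6,r4:5,r5:2
c3: issue SUB r2<-Add2 | r0:Add1,r1:2,r2:Add2,r3:6,r4:5,r5:2
c4: stall | r0:Add1,r1:2,r2:Add2,r3:6,r4:5,r5:2
c5: CDB Add2=3; issue SUB r1<-Add2 | r0:Add1,r1:Add2,r2:3,r3:6,r4:5,r5:2
c6: CDB Mul1=25; stall | r0:Add1,r1:Add2,r2:3,r3:6,r4:5,r5:2
c7: CDB Add2=1; issue SUB r3<-Add2 | r0:Add1,r1:1,r2:3,r3:Add2,r4:5,r5:2
c8: CDB Add1=50; issue SUB r2<-Add1 | r0:50,r1:1,r2:Add1,r3:Add2,r4:5,r5:2
c9: stall | r0:50,r1:1,r2:Add1,r3:Add2,r4:5,r5:2
c10: CDB Add1=48; issue ADD r5<-Add1 | r0:50,r1:1,r2:48,r3:Add2,r4:5,r5:Add1
c11: CDB Add2=-45; issue ADD r4<-Add2 | r0:50,r1:1,r2:48,r3:-45,r4:Add2,r5:Add1
c12: stall | r0:50,r1:1,r2:48,r3:-45,r4:Add2,r5:Add1
c13: CDB Add1=3; issue ADD r1<-Add1 | r0:50,r1:Add1,r2:48,r3:-45,r4:Add2,r5:3
c14: CDB Add2=53; issue SUB r4<-Add2 | r0:50,r1:Add1,r2:48,r3:-45,r4:Add2,r5:3

STATUS = VALUE 3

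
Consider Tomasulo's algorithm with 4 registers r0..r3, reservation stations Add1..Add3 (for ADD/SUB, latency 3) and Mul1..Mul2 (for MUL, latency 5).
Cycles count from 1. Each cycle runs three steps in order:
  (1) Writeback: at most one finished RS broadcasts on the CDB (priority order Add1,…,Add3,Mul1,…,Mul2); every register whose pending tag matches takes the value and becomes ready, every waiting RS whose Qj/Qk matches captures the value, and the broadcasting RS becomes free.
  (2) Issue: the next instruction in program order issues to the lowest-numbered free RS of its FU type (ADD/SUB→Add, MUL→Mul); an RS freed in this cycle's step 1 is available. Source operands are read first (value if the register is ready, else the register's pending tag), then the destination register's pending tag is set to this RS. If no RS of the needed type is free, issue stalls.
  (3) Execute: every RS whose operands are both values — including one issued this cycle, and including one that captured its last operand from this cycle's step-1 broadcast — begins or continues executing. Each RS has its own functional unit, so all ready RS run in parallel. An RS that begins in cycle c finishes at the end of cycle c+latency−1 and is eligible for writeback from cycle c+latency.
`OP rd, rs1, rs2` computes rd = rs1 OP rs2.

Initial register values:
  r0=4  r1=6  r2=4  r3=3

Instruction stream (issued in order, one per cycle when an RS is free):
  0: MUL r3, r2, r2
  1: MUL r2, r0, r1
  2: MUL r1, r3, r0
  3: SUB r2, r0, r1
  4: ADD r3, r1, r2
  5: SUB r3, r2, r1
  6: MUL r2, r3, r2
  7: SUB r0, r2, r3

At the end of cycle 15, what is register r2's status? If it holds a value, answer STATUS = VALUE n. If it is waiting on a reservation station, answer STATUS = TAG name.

  c1: issue MUL r3<-Mul1  regs: r0:4,r1:6,r2:4,r3:Mul1
  c2: issue MUL r2<-Mul2  regs: r0:4,r1:6,r2:Mul2,r3:Mul1
  c3: stall  regs: r0:4,r1:6,r2:Mul2,r3:Mul1
  c4: stall  regs: r0:4,r1:6,r2:Mul2,r3:Mul1
  c5: stall  regs: r0:4,r1:6,r2:Mul2,r3:Mul1
  c6: CDB Mul1=16; issue MUL r1<-Mul1  regs: r0:4,r1:Mul1,r2:Mul2,r3:16
  c7: CDB Mul2=24; issue SUB r2<-Add1  regs: r0:4,r1:Mul1,r2:Add1,r3:16
  c8: issue ADD r3<-Add2  regs: r0:4,r1:Mul1,r2:Add1,r3:Add2
  c9: issue SUB r3<-Add3  regs: r0:4,r1:Mul1,r2:Add1,r3:Add3
  c10: issue MUL r2<-Mul2  regs: r0:4,r1:Mul1,r2:Mul2,r3:Add3
  c11: CDB Mul1=64; stall  regs: r0:4,r1:64,r2:Mul2,r3:Add3
  c12: stall  regs: r0:4,r1:64,r2:Mul2,r3:Add3
  c13: stall  regs: r0:4,r1:64,r2:Mul2,r3:Add3
  c14: CDB Add1=-60; issue SUB r0<-Add1  regs: r0:Add1,r1:64,r2:Mul2,r3:Add3
  c15: -  regs: r0:Add1,r1:64,r2:Mul2,r3:Add3

STATUS = TAG Mul2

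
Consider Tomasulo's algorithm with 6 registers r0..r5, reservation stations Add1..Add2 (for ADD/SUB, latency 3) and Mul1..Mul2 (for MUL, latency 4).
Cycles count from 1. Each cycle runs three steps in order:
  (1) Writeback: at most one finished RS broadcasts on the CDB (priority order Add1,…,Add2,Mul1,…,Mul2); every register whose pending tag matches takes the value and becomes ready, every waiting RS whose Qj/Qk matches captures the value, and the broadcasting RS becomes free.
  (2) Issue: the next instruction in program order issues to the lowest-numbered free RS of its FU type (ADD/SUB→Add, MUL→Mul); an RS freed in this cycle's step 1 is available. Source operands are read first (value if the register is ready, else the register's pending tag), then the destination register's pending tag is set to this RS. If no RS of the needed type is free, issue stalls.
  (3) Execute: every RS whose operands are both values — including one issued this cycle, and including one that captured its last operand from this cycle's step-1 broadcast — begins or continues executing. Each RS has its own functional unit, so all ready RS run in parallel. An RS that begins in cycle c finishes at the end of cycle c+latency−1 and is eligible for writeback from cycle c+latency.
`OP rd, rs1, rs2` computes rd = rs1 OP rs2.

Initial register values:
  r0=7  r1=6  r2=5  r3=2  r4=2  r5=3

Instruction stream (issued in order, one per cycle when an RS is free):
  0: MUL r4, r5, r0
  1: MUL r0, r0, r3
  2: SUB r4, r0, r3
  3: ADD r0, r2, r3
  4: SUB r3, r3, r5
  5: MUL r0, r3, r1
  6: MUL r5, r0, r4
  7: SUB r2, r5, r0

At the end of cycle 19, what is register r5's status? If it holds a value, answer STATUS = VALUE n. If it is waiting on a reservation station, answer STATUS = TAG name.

cycle 1: issue MUL r4<-Mul1 // r0:7,r1:6,r2:5,r3:2,r4:Mul1,r5:3
cycle 2: issue MUL r0<-Mul2 // r0:Mul2,r1:6,r2:5,r3:2,r4:Mul1,r5:3
cycle 3: issue SUB r4<-Add1 // r0:Mul2,r1:6,r2:5,r3:2,r4:Add1,r5:3
cycle 4: issue ADD r0<-Add2 // r0:Add2,r1:6,r2:5,r3:2,r4:Add1,r5:3
cycle 5: CDB Mul1=21; stall // r0:Add2,r1:6,r2:5,r3:2,r4:Add1,r5:3
cycle 6: CDB Mul2=14; stall // r0:Add2,r1:6,r2:5,r3:2,r4:Add1,r5:3
cycle 7: CDB Add2=7; issue SUB r3<-Add2 // r0:7,r1:6,r2:5,r3:Add2,r4:Add1,r5:3
cycle 8: issue MUL r0<-Mul1 // r0:Mul1,r1:6,r2:5,r3:Add2,r4:Add1,r5:3
cycle 9: CDB Add1=12; issue MUL r5<-Mul2 // r0:Mul1,r1:6,r2:5,r3:Add2,r4:12,r5:Mul2
cycle 10: CDB Add2=-1; issue SUB r2<-Add1 // r0:Mul1,r1:6,r2:Add1,r3:-1,r4:12,r5:Mul2
cycle 11: - // r0:Mul1,r1:6,r2:Add1,r3:-1,r4:12,r5:Mul2
cycle 12: - // r0:Mul1,r1:6,r2:Add1,r3:-1,r4:12,r5:Mul2
cycle 13: - // r0:Mul1,r1:6,r2:Add1,r3:-1,r4:12,r5:Mul2
cycle 14: CDB Mul1=-6 // r0:-6,r1:6,r2:Add1,r3:-1,r4:12,r5:Mul2
cycle 15: - // r0:-6,r1:6,r2:Add1,r3:-1,r4:12,r5:Mul2
cycle 16: - // r0:-6,r1:6,r2:Add1,r3:-1,r4:12,r5:Mul2
cycle 17: - // r0:-6,r1:6,r2:Add1,r3:-1,r4:12,r5:Mul2
cycle 18: CDB Mul2=-72 // r0:-6,r1:6,r2:Add1,r3:-1,r4:12,r5:-72
cycle 19: - // r0:-6,r1:6,r2:Add1,r3:-1,r4:12,r5:-72

STATUS = VALUE -72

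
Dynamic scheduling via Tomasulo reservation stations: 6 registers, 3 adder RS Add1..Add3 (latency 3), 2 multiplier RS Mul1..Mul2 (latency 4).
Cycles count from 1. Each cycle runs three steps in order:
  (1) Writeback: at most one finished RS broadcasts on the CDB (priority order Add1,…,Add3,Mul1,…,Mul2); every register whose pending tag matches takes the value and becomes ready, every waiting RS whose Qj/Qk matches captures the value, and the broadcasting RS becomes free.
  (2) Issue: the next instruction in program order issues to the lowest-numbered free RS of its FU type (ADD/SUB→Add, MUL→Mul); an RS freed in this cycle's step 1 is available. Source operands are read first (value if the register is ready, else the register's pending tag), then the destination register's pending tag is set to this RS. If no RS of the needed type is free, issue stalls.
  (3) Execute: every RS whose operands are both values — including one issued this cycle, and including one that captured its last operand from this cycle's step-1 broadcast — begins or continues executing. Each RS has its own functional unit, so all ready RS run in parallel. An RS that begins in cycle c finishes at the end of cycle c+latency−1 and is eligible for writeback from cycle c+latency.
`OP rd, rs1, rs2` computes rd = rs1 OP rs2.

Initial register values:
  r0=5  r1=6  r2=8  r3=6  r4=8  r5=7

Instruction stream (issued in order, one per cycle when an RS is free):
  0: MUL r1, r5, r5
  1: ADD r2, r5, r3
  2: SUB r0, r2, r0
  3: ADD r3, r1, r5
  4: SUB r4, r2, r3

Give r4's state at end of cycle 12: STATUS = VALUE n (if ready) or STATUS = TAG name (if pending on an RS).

c1: issue MUL r1<-Mul1 | r0:5,r1:Mul1,r2:8,r3:6,r4:8,r5:7
c2: issue ADD r2<-Add1 | r0:5,r1:Mul1,r2:Add1,r3:6,r4:8,r5:7
c3: issue SUB r0<-Add2 | r0:Add2,r1:Mul1,r2:Add1,r3:6,r4:8,r5:7
c4: issue ADD r3<-Add3 | r0:Add2,r1:Mul1,r2:Add1,r3:Add3,r4:8,r5:7
c5: CDB Add1=13; issue SUB r4<-Add1 | r0:Add2,r1:Mul1,r2:13,r3:Add3,r4:Add1,r5:7
c6: CDB Mul1=49 | r0:Add2,r1:49,r2:13,r3:Add3,r4:Add1,r5:7
c7: - | r0:Add2,r1:49,r2:13,r3:Add3,r4:Add1,r5:7
c8: CDB Add2=8 | r0:8,r1:49,r2:13,r3:Add3,r4:Add1,r5:7
c9: CDB Add3=56 | r0:8,r1:49,r2:13,r3:56,r4:Add1,r5:7
c10: - | r0:8,r1:49,r2:13,r3:56,r4:Add1,r5:7
c11: - | r0:8,r1:49,r2:13,r3:56,r4:Add1,r5:7
c12: CDB Add1=-43 | r0:8,r1:49,r2:13,r3:56,r4:-43,r5:7

STATUS = VALUE -43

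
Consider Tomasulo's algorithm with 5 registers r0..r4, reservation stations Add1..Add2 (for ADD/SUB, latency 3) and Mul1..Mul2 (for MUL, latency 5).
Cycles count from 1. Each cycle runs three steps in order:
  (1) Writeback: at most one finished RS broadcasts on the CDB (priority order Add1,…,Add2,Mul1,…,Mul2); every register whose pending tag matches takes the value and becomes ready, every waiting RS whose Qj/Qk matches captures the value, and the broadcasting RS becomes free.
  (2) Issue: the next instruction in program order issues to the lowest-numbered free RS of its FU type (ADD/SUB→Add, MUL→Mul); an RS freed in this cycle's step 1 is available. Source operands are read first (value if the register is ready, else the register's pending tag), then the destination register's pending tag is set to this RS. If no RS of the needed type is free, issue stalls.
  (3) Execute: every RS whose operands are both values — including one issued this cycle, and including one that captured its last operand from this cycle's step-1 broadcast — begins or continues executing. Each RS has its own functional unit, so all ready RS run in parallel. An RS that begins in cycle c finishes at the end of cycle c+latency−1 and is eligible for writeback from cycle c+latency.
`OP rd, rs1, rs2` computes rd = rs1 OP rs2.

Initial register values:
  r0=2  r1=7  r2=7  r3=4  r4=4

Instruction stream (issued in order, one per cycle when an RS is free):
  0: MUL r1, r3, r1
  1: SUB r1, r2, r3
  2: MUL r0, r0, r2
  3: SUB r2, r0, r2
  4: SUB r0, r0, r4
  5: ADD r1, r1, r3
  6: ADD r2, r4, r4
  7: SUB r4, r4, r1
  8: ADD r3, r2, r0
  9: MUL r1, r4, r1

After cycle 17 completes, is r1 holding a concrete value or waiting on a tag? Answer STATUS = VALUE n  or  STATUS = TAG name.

STATUS = TAG Mul1

cycle 1: issue MUL r1<-Mul1 // r0:2,r1:Mul1,r2:7,r3:4,r4:4
cycle 2: issue SUB r1<-Add1 // r0:2,r1:Add1,r2:7,r3:4,r4:4
cycle 3: issue MUL r0<-Mul2 // r0:Mul2,r1:Add1,r2:7,r3:4,r4:4
cycle 4: issue SUB r2<-Add2 // r0:Mul2,r1:Add1,r2:Add2,r3:4,r4:4
cycle 5: CDB Add1=3; issue SUB r0<-Add1 // r0:Add1,r1:3,r2:Add2,r3:4,r4:4
cycle 6: CDB Mul1=28; stall // r0:Add1,r1:3,r2:Add2,r3:4,r4:4
cycle 7: stall // r0:Add1,r1:3,r2:Add2,r3:4,r4:4
cycle 8: CDB Mul2=14; stall // r0:Add1,r1:3,r2:Add2,r3:4,r4:4
cycle 9: stall // r0:Add1,r1:3,r2:Add2,r3:4,r4:4
cycle 10: stall // r0:Add1,r1:3,r2:Add2,r3:4,r4:4
cycle 11: CDB Add1=10; issue ADD r1<-Add1 // r0:10,r1:Add1,r2:Add2,r3:4,r4:4
cycle 12: CDB Add2=7; issue ADD r2<-Add2 // r0:10,r1:Add1,r2:Add2,r3:4,r4:4
cycle 13: stall // r0:10,r1:Add1,r2:Add2,r3:4,r4:4
cycle 14: CDB Add1=7; issue SUB r4<-Add1 // r0:10,r1:7,r2:Add2,r3:4,r4:Add1
cycle 15: CDB Add2=8; issue ADD r3<-Add2 // r0:10,r1:7,r2:8,r3:Add2,r4:Add1
cycle 16: issue MUL r1<-Mul1 // r0:10,r1:Mul1,r2:8,r3:Add2,r4:Add1
cycle 17: CDB Add1=-3 // r0:10,r1:Mul1,r2:8,r3:Add2,r4:-3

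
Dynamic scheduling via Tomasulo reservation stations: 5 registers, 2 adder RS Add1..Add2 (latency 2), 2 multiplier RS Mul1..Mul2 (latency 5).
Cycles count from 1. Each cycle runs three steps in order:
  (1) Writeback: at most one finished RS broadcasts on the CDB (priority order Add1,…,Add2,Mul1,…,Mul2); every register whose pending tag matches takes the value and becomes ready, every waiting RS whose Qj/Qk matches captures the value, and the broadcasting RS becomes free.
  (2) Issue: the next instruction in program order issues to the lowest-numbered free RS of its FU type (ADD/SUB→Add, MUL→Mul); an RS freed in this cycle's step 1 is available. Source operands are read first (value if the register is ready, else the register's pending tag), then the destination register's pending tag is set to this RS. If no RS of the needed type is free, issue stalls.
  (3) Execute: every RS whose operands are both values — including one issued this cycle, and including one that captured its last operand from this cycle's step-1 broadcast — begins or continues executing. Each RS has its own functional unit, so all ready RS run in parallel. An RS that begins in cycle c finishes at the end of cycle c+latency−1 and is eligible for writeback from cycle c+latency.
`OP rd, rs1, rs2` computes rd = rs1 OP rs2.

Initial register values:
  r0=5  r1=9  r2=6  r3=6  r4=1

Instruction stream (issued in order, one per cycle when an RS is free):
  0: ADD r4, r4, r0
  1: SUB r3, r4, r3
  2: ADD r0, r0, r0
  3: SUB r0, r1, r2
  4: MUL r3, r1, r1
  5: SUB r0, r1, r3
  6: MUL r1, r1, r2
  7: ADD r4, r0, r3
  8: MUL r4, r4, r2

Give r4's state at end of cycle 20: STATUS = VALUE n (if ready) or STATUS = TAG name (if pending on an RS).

cycle 1: issue ADD r4<-Add1 // r0:5,r1:9,r2:6,r3:6,r4:Add1
cycle 2: issue SUB r3<-Add2 // r0:5,r1:9,r2:6,r3:Add2,r4:Add1
cycle 3: CDB Add1=6; issue ADD r0<-Add1 // r0:Add1,r1:9,r2:6,r3:Add2,r4:6
cycle 4: stall // r0:Add1,r1:9,r2:6,r3:Add2,r4:6
cycle 5: CDB Add1=10; issue SUB r0<-Add1 // r0:Add1,r1:9,r2:6,r3:Add2,r4:6
cycle 6: CDB Add2=0; issue MUL r3<-Mul1 // r0:Add1,r1:9,r2:6,r3:Mul1,r4:6
cycle 7: CDB Add1=3; issue SUB r0<-Add1 // r0:Add1,r1:9,r2:6,r3:Mul1,r4:6
cycle 8: issue MUL r1<-Mul2 // r0:Add1,r1:Mul2,r2:6,r3:Mul1,r4:6
cycle 9: issue ADD r4<-Add2 // r0:Add1,r1:Mul2,r2:6,r3:Mul1,r4:Add2
cycle 10: stall // r0:Add1,r1:Mul2,r2:6,r3:Mul1,r4:Add2
cycle 11: CDB Mul1=81; issue MUL r4<-Mul1 // r0:Add1,r1:Mul2,r2:6,r3:81,r4:Mul1
cycle 12: - // r0:Add1,r1:Mul2,r2:6,r3:81,r4:Mul1
cycle 13: CDB Add1=-72 // r0:-72,r1:Mul2,r2:6,r3:81,r4:Mul1
cycle 14: CDB Mul2=54 // r0:-72,r1:54,r2:6,r3:81,r4:Mul1
cycle 15: CDB Add2=9 // r0:-72,r1:54,r2:6,r3:81,r4:Mul1
cycle 16: - // r0:-72,r1:54,r2:6,r3:81,r4:Mul1
cycle 17: - // r0:-72,r1:54,r2:6,r3:81,r4:Mul1
cycle 18: - // r0:-72,r1:54,r2:6,r3:81,r4:Mul1
cycle 19: - // r0:-72,r1:54,r2:6,r3:81,r4:Mul1
cycle 20: CDB Mul1=54 // r0:-72,r1:54,r2:6,r3:81,r4:54

STATUS = VALUE 54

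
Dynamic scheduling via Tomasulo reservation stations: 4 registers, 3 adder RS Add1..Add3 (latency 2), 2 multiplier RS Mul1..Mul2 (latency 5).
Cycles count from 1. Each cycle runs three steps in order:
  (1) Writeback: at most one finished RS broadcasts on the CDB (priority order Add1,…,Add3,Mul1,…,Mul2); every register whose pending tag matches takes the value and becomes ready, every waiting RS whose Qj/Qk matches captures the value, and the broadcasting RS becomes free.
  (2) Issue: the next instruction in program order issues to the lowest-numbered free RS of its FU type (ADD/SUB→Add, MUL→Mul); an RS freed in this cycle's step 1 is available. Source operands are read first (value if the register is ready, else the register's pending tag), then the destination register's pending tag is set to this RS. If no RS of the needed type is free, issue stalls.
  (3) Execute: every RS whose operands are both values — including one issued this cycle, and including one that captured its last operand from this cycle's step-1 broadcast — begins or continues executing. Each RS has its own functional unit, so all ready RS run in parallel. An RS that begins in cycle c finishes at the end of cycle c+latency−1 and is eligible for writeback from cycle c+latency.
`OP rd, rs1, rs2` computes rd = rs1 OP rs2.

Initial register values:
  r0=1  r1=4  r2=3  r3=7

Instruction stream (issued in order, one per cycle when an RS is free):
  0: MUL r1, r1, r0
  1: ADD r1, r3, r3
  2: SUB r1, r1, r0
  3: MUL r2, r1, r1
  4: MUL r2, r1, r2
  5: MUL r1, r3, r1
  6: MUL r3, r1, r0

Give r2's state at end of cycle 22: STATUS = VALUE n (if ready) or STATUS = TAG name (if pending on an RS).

STATUS = VALUE 2197

  c1: issue MUL r1<-Mul1  regs: r0:1,r1:Mul1,r2:3,r3:7
  c2: issue ADD r1<-Add1  regs: r0:1,r1:Add1,r2:3,r3:7
  c3: issue SUB r1<-Add2  regs: r0:1,r1:Add2,r2:3,r3:7
  c4: CDB Add1=14; issue MUL r2<-Mul2  regs: r0:1,r1:Add2,r2:Mul2,r3:7
  c5: stall  regs: r0:1,r1:Add2,r2:Mul2,r3:7
  c6: CDB Add2=13; stall  regs: r0:1,r1:13,r2:Mul2,r3:7
  c7: CDB Mul1=4; issue MUL r2<-Mul1  regs: r0:1,r1:13,r2:Mul1,r3:7
  c8: stall  regs: r0:1,r1:13,r2:Mul1,r3:7
  c9: stall  regs: r0:1,r1:13,r2:Mul1,r3:7
  c10: stall  regs: r0:1,r1:13,r2:Mul1,r3:7
  c11: CDB Mul2=169; issue MUL r1<-Mul2  regs: r0:1,r1:Mul2,r2:Mul1,r3:7
  c12: stall  regs: r0:1,r1:Mul2,r2:Mul1,r3:7
  c13: stall  regs: r0:1,r1:Mul2,r2:Mul1,r3:7
  c14: stall  regs: r0:1,r1:Mul2,r2:Mul1,r3:7
  c15: stall  regs: r0:1,r1:Mul2,r2:Mul1,r3:7
  c16: CDB Mul1=2197; issue MUL r3<-Mul1  regs: r0:1,r1:Mul2,r2:2197,r3:Mul1
  c17: CDB Mul2=91  regs: r0:1,r1:91,r2:2197,r3:Mul1
  c18: -  regs: r0:1,r1:91,r2:2197,r3:Mul1
  c19: -  regs: r0:1,r1:91,r2:2197,r3:Mul1
  c20: -  regs: r0:1,r1:91,r2:2197,r3:Mul1
  c21: -  regs: r0:1,r1:91,r2:2197,r3:Mul1
  c22: CDB Mul1=91  regs: r0:1,r1:91,r2:2197,r3:91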